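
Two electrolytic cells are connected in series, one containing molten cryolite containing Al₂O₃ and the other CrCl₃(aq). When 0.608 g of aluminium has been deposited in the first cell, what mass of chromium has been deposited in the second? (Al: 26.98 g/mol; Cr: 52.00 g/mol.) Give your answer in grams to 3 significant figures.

1.17 g

n(Al) = 0.608 / 26.98 = 0.02254 mol
Al³⁺ + 3e⁻ → Al, so n(e⁻) = 3 × 0.02254 = 0.06762 mol
Since the cells are in series, n(e⁻) in the Cr cell is also 0.06762 mol.
Cr³⁺ + 3e⁻ → Cr, so n(Cr) = 0.06762 / 3 = 0.02254 mol
m(Cr) = 0.02254 × 52.00 = 1.17 g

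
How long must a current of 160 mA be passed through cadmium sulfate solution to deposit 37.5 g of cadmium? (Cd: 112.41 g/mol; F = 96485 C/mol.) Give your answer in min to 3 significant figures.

6710 min

n(Cd) = 37.5 / 112.41 = 0.3336 mol
Cd²⁺ + 2e⁻ → Cd, so n(e⁻) = 2 × 0.3336 = 0.6672 mol
Q = 0.6672 × 96485 = 64370 C
t = Q / I = 64370 / 0.160 = 4.023×10^5 s = 6710 min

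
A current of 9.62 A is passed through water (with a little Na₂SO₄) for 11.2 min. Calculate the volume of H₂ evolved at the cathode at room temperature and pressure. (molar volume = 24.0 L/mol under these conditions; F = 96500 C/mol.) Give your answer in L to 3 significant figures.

0.804 L

Charge passed = 9.62 × 672 = 6465 C
n(e⁻) = 6465 / 96500 = 0.06699 mol
2H⁺ + 2e⁻ → H₂, so n(H₂) = 0.06699 / 2 = 0.03350 mol
V = 0.03350 × 24.0 = 0.8040 L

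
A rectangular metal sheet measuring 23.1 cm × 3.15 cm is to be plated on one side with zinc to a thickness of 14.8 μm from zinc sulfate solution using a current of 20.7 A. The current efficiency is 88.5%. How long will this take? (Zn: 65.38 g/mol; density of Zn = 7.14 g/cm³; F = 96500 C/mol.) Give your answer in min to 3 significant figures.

2.07 min

Plated area = 23.1 × 3.15 = 72.77 cm²
Volume = 72.77 × 14.8×10⁻⁴ cm = 0.1077 cm³
m(Zn) = 0.1077 × 7.14 = 0.7690 g
n(Zn) = 0.7690 / 65.38 = 0.01176 mol; n(e⁻) = 2 × 0.01176 = 0.02352 mol
Q = 0.02352 × 96500 / 0.885 = 2565 C
t = 2565 / 20.7 = 123.9 s = 2.07 min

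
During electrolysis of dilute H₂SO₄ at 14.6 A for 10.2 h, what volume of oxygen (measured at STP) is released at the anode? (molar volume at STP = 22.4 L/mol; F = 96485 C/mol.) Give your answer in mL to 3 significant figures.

31100 mL

Q = It = 14.6 × 36720 = 5.361×10^5 C
n(e⁻) = 5.361×10^5 / 96485 = 5.556 mol
2H₂O → O₂ + 4H⁺ + 4e⁻, so n(O₂) = 5.556 / 4 = 1.389 mol
V = 1.389 × 22.4 = 31.11 L
= 31100 mL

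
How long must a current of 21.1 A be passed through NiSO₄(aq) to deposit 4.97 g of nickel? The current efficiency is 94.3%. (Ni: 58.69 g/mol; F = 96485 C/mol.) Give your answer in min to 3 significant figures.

13.7 min

n(Ni) = 4.97 / 58.69 = 0.08468 mol
Ni²⁺ + 2e⁻ → Ni, so n(e⁻) = 2 × 0.08468 = 0.1694 mol
Q = 0.1694 × 96485 / 0.943 = 17330 C
t = Q / I = 17330 / 21.1 = 821.3 s = 13.7 min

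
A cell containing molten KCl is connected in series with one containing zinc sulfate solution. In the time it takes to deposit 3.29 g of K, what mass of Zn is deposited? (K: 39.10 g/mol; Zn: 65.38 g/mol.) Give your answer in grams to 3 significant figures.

2.75 g

n(K) = 3.29 / 39.10 = 0.08414 mol
K⁺ + e⁻ → K, so n(e⁻) = 0.08414 mol
In series, the same 0.08414 mol of electrons flows through the second cell.
Zn²⁺ + 2e⁻ → Zn, so n(Zn) = 0.08414 / 2 = 0.04207 mol
m(Zn) = 0.04207 × 65.38 = 2.75 g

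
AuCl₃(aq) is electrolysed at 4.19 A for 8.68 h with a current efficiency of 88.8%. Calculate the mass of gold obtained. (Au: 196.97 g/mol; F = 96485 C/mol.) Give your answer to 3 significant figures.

79.1 g

Q = 4.19 × 31248 = 1.309×10^5 C
n(e⁻) = 1.309×10^5 / 96485 = 1.357 mol
Au³⁺ + 3e⁻ → Au, so theoretical m(Au) = 0.4523 × 196.97 = 89.09 g
Actual mass = 88.8% × 89.09 = 79.1 g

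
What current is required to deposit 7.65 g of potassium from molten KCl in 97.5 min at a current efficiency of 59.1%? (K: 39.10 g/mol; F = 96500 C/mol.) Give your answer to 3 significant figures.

5.46 A

n(K) = 7.65 / 39.10 = 0.1957 mol
K⁺ + e⁻ → K, so n(e⁻) = 0.1957 mol
Q = 0.1957 × 96500 / 0.591 = 31950 C
I = Q / t = 31950 / 5850 s = 5.46 A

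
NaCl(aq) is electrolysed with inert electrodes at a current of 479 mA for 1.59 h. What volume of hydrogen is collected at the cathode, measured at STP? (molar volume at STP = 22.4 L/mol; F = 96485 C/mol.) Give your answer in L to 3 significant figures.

0.318 L

Q = 0.479 A × 5724 s = 2742 C
n(e⁻) = Q/F = 2742/96485 = 0.02842 mol
2H⁺ + 2e⁻ → H₂, so n(H₂) = 0.02842 / 2 = 0.01421 mol
V = 0.01421 × 22.4 = 0.3183 L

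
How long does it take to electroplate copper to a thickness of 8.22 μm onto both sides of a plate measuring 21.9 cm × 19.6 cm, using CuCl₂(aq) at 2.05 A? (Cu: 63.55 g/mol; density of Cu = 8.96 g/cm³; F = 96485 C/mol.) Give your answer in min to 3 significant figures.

156 min

Plated area = 2 × 21.9 × 19.6 = 858.5 cm²
Volume = 858.5 × 8.22×10⁻⁴ cm = 0.7057 cm³
m(Cu) = 0.7057 × 8.96 = 6.323 g
n(Cu) = 6.323 / 63.55 = 0.09950 mol; n(e⁻) = 2 × 0.09950 = 0.1990 mol
Q = 0.1990 × 96485 = 19200 C
t = 19200 / 2.05 = 9366 s = 156 min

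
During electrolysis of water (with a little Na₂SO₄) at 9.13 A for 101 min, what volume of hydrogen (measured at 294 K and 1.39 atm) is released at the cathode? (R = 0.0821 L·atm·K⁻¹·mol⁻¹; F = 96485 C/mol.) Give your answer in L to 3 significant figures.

Q = It = 9.13 × 6060 = 55330 C
n(e⁻) = Q/F = 55330/96485 = 0.5735 mol
2H⁺ + 2e⁻ → H₂, so n(H₂) = 0.5735 / 2 = 0.2868 mol
V = nRT/P = 0.2868 × 0.0821 × 294 / 1.39 = 4.980 L

4.98 L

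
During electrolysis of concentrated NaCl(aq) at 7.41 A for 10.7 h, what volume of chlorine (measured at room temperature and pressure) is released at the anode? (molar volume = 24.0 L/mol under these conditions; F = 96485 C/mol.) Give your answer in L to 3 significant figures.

Q = It = 7.41 × 38520 = 2.854×10^5 C
n(e⁻) = Q/F = 2.854×10^5/96485 = 2.958 mol
2Cl⁻ → Cl₂ + 2e⁻, so n(Cl₂) = 2.958 / 2 = 1.479 mol
V = 1.479 × 24.0 = 35.50 L

35.5 L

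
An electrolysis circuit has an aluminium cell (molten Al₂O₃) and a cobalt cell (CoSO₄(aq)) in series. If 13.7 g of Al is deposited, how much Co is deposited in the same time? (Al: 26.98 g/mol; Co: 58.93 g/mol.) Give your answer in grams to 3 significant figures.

44.9 g

n(Al) = 13.7 / 26.98 = 0.5078 mol
Al³⁺ + 3e⁻ → Al, so n(e⁻) = 3 × 0.5078 = 1.523 mol
Since the cells are in series, n(e⁻) in the Co cell is also 1.523 mol.
Co²⁺ + 2e⁻ → Co, so n(Co) = 1.523 / 2 = 0.7615 mol
m(Co) = 0.7615 × 58.93 = 44.9 g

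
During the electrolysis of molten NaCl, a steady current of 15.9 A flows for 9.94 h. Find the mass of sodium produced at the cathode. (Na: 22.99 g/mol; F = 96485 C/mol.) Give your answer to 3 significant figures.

136 g

Q = 15.9 A × 35784 s = 5.690×10^5 C
n(e⁻) = 5.690×10^5 / 96485 = 5.897 mol
Na⁺ + e⁻ → Na, so n(Na) = 5.897 mol
m = 5.897 × 22.99 = 136 g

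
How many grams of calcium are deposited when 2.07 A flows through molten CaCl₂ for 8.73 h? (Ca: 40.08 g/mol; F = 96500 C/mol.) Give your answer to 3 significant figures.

Q = 2.07 A × 31428 s = 65060 C
n(e⁻) = 65060 / 96500 = 0.6742 mol
Ca²⁺ + 2e⁻ → Ca, so n(Ca) = 0.6742 / 2 = 0.3371 mol
m = 0.3371 × 40.08 = 13.5 g

13.5 g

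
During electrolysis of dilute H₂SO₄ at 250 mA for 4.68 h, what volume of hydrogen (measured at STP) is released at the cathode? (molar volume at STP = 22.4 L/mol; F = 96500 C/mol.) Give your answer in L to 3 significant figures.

0.489 L

Q = 0.250 A × 16848 s = 4212 C
n(e⁻) = Q/F = 4212/96500 = 0.04365 mol
2H⁺ + 2e⁻ → H₂, so n(H₂) = 0.04365 / 2 = 0.02183 mol
V = 0.02183 × 22.4 = 0.4890 L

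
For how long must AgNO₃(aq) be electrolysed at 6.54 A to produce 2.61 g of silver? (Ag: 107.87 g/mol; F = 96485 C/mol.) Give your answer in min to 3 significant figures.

n(Ag) = 2.61 / 107.87 = 0.02420 mol
Ag⁺ + e⁻ → Ag, so n(e⁻) = 0.02420 mol
Q = 0.02420 × 96485 = 2335 C
t = Q / I = 2335 / 6.54 = 357.0 s = 5.95 min

5.95 min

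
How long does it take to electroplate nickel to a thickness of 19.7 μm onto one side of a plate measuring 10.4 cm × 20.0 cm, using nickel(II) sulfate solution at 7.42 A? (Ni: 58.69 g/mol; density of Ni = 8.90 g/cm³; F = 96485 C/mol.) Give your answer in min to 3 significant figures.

26.9 min

Plated area = 10.4 × 20.0 = 208.0 cm²
Volume = 208.0 × 19.7×10⁻⁴ cm = 0.4098 cm³
m(Ni) = 0.4098 × 8.90 = 3.647 g
n(Ni) = 3.647 / 58.69 = 0.06214 mol; n(e⁻) = 2 × 0.06214 = 0.1243 mol
Q = 0.1243 × 96485 = 11990 C
t = 11990 / 7.42 = 1616 s = 26.9 min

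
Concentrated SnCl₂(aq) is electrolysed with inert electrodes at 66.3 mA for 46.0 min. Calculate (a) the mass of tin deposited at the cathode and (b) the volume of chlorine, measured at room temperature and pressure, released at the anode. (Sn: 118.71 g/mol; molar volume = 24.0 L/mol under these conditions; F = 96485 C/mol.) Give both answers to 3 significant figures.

0.113 g Sn; 0.0228 L Cl₂

Q = 0.0663 × 2760 = 183.0 C; n(e⁻) = 183.0 / 96485 = 0.001897 mol
Cathode: Sn²⁺ + 2e⁻ → Sn → n(Sn) = 0.001897/2 = 9.485×10^-4 mol → 0.113 g
Anode: 2Cl⁻ → Cl₂ + 2e⁻ → n(Cl₂) = 0.001897/2 = 9.485×10^-4 mol → 0.0228 L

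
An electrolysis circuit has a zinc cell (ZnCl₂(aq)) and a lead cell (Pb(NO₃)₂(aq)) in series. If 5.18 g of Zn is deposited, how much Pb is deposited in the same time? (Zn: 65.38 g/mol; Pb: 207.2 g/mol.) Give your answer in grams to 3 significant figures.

n(Zn) = 5.18 / 65.38 = 0.07923 mol
Zn²⁺ + 2e⁻ → Zn, so n(e⁻) = 2 × 0.07923 = 0.1585 mol
In series, the same 0.1585 mol of electrons flows through the second cell.
Pb²⁺ + 2e⁻ → Pb, so n(Pb) = 0.1585 / 2 = 0.07925 mol
m(Pb) = 0.07925 × 207.2 = 16.4 g

16.4 g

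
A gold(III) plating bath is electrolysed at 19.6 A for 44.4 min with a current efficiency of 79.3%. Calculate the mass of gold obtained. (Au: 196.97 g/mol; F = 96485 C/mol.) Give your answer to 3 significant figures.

Q = 19.6 × 2664 = 52210 C
n(e⁻) = 52210 / 96485 = 0.5411 mol
Au³⁺ + 3e⁻ → Au, so theoretical m(Au) = 0.1804 × 196.97 = 35.53 g
Actual mass = 79.3% × 35.53 = 28.2 g

28.2 g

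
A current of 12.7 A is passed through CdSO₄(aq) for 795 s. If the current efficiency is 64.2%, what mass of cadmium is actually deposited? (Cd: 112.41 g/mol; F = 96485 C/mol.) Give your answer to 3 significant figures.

Q = 12.7 × 795 = 10100 C
n(e⁻) = 10100 / 96485 = 0.1047 mol
Cd²⁺ + 2e⁻ → Cd, so theoretical m(Cd) = 0.05235 × 112.41 = 5.885 g
Actual mass = 64.2% × 5.885 = 3.78 g

3.78 g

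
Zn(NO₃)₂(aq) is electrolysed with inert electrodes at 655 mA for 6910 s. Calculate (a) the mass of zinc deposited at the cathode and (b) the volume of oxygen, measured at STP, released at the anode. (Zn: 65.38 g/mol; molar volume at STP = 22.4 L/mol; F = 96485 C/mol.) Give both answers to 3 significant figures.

Q = 0.655 × 6910 = 4526 C; n(e⁻) = 4526 / 96485 = 0.04691 mol
Cathode: Zn²⁺ + 2e⁻ → Zn → n(Zn) = 0.04691/2 = 0.02346 mol → 1.53 g
Anode: 2H₂O → O₂ + 4H⁺ + 4e⁻ → n(O₂) = 0.04691/4 = 0.01173 mol → 0.263 L

1.53 g Zn; 0.263 L O₂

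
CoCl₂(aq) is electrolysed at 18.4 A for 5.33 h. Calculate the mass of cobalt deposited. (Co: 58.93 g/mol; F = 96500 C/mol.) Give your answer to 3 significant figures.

Q = 18.4 A × 19188 s = 3.531×10^5 C
n(e⁻) = 3.531×10^5 / 96500 = 3.659 mol
Co²⁺ + 2e⁻ → Co, so n(Co) = 3.659 / 2 = 1.830 mol
m = 1.830 × 58.93 = 108 g

108 g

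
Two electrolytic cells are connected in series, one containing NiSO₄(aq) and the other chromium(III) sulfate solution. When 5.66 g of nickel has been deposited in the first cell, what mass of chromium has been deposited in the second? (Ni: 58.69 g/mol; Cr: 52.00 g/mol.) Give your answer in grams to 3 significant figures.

n(Ni) = 5.66 / 58.69 = 0.09644 mol
Ni²⁺ + 2e⁻ → Ni, so n(e⁻) = 2 × 0.09644 = 0.1929 mol
The cells are in series, so the same charge (and hence the same n(e⁻) = 0.1929 mol) passes through both.
Cr³⁺ + 3e⁻ → Cr, so n(Cr) = 0.1929 / 3 = 0.06430 mol
m(Cr) = 0.06430 × 52.00 = 3.34 g

3.34 g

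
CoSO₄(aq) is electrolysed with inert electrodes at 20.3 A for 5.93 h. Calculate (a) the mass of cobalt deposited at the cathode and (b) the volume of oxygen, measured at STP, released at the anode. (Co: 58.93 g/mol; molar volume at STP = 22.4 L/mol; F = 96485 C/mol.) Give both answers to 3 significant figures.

132 g Co; 25.2 L O₂

Q = 20.3 × 21348 = 4.334×10^5 C; n(e⁻) = 4.334×10^5 / 96485 = 4.492 mol
Cathode: Co²⁺ + 2e⁻ → Co → n(Co) = 4.492/2 = 2.246 mol → 132 g
Anode: 2H₂O → O₂ + 4H⁺ + 4e⁻ → n(O₂) = 4.492/4 = 1.123 mol → 25.2 L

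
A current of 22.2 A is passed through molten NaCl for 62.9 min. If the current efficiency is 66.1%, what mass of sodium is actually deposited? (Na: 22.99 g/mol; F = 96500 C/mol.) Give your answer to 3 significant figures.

Q = 22.2 × 3774 = 83780 C
n(e⁻) = 83780 / 96500 = 0.8682 mol
Na⁺ + e⁻ → Na, so theoretical m(Na) = 0.8682 × 22.99 = 19.96 g
Actual mass = 66.1% × 19.96 = 13.2 g

13.2 g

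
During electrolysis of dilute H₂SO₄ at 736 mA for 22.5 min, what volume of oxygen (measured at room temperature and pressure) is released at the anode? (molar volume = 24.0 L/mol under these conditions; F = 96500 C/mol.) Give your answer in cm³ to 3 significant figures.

61.8 cm³

Q = It = 0.736 × 1350 = 993.6 C
n(e⁻) = Q/F = 993.6/96500 = 0.01030 mol
2H₂O → O₂ + 4H⁺ + 4e⁻, so n(O₂) = 0.01030 / 4 = 0.002575 mol
V = 0.002575 × 24.0 = 0.06180 L
= 61.8 cm³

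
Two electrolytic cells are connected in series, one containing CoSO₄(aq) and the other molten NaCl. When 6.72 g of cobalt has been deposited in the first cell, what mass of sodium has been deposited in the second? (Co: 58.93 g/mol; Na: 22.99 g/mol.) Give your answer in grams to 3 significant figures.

5.24 g

n(Co) = 6.72 / 58.93 = 0.1140 mol
Co²⁺ + 2e⁻ → Co, so n(e⁻) = 2 × 0.1140 = 0.2280 mol
Since the cells are in series, n(e⁻) in the Na cell is also 0.2280 mol.
Na⁺ + e⁻ → Na, so n(Na) = 0.2280 mol
m(Na) = 0.2280 × 22.99 = 5.24 g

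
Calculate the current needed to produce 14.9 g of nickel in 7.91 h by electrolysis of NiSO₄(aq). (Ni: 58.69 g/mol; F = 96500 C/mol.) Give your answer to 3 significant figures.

n(Ni) = 14.9 / 58.69 = 0.2539 mol
Ni²⁺ + 2e⁻ → Ni, so n(e⁻) = 2 × 0.2539 = 0.5078 mol
Q = 0.5078 × 96500 = 49000 C
I = Q / t = 49000 / 28476 s = 1.72 A

1.72 A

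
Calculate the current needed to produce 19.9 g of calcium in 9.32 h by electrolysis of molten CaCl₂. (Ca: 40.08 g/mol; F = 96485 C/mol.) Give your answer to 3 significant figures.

2.86 A

n(Ca) = 19.9 / 40.08 = 0.4965 mol
Ca²⁺ + 2e⁻ → Ca, so n(e⁻) = 2 × 0.4965 = 0.9930 mol
Q = 0.9930 × 96485 = 95810 C
I = Q / t = 95810 / 33552 s = 2.86 A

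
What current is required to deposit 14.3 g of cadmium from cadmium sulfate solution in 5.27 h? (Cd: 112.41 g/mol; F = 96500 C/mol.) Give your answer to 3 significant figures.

n(Cd) = 14.3 / 112.41 = 0.1272 mol
Cd²⁺ + 2e⁻ → Cd, so n(e⁻) = 2 × 0.1272 = 0.2544 mol
Q = 0.2544 × 96500 = 24550 C
I = Q / t = 24550 / 18972 s = 1.29 A

1.29 A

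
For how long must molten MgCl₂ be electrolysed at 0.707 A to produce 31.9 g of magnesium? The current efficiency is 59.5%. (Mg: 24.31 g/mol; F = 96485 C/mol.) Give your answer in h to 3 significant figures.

167 h

n(Mg) = 31.9 / 24.31 = 1.312 mol
Mg²⁺ + 2e⁻ → Mg, so n(e⁻) = 2 × 1.312 = 2.624 mol
Q = 2.624 × 96485 / 0.595 = 4.255×10^5 C
t = Q / I = 4.255×10^5 / 0.707 = 6.018×10^5 s = 167 h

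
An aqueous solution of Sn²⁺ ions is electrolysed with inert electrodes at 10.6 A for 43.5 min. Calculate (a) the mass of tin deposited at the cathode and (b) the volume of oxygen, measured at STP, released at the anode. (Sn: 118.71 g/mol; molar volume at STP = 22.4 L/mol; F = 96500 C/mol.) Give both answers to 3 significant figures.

17.0 g Sn; 1.61 L O₂

Q = 10.6 × 2610 = 27670 C; n(e⁻) = 27670 / 96500 = 0.2867 mol
Cathode: Sn²⁺ + 2e⁻ → Sn → n(Sn) = 0.2867/2 = 0.1434 mol → 17.0 g
Anode: 2H₂O → O₂ + 4H⁺ + 4e⁻ → n(O₂) = 0.2867/4 = 0.07168 mol → 1.61 L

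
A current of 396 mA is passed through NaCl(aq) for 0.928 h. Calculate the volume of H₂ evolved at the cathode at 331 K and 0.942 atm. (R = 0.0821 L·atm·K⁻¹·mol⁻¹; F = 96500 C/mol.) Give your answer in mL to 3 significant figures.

Charge passed = 0.396 × 3340.8 = 1323 C
n(e⁻) = Q/F = 1323/96500 = 0.01371 mol
2H⁺ + 2e⁻ → H₂, so n(H₂) = 0.01371 / 2 = 0.006855 mol
V = nRT/P = 0.006855 × 0.0821 × 331 / 0.942 = 0.1978 L
= 198 mL

198 mL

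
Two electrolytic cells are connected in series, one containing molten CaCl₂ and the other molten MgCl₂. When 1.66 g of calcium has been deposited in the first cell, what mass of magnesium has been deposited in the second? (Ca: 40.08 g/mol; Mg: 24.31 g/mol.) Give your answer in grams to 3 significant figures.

n(Ca) = 1.66 / 40.08 = 0.04142 mol
Ca²⁺ + 2e⁻ → Ca, so n(e⁻) = 2 × 0.04142 = 0.08284 mol
In series, the same 0.08284 mol of electrons flows through the second cell.
Mg²⁺ + 2e⁻ → Mg, so n(Mg) = 0.08284 / 2 = 0.04142 mol
m(Mg) = 0.04142 × 24.31 = 1.01 g

1.01 g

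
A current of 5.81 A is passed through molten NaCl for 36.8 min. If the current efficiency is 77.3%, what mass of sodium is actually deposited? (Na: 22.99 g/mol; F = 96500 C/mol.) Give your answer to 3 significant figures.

Q = 5.81 × 2208 = 12830 C
n(e⁻) = 12830 / 96500 = 0.1330 mol
Na⁺ + e⁻ → Na, so theoretical m(Na) = 0.1330 × 22.99 = 3.058 g
Actual mass = 77.3% × 3.058 = 2.36 g

2.36 g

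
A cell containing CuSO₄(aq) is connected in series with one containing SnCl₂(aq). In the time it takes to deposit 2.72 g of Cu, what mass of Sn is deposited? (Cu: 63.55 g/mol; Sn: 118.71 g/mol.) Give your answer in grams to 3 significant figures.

5.08 g

n(Cu) = 2.72 / 63.55 = 0.04280 mol
Cu²⁺ + 2e⁻ → Cu, so n(e⁻) = 2 × 0.04280 = 0.08560 mol
Same current for the same time ⇒ same n(e⁻) = 0.08560 mol in both cells.
Sn²⁺ + 2e⁻ → Sn, so n(Sn) = 0.08560 / 2 = 0.04280 mol
m(Sn) = 0.04280 × 118.71 = 5.08 g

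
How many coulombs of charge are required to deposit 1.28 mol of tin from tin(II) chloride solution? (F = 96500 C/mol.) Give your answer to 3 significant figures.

Sn²⁺ + 2e⁻ → Sn, so n(e⁻) = 2 × 1.28 = 2.560 mol
Q = 2.560 × 96500 = 2.470×10^5 C

2.47×10^5 C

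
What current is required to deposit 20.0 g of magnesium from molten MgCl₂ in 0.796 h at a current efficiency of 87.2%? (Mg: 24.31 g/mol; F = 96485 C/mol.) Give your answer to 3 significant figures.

63.5 A

n(Mg) = 20.0 / 24.31 = 0.8227 mol
Mg²⁺ + 2e⁻ → Mg, so n(e⁻) = 2 × 0.8227 = 1.645 mol
Q = 1.645 × 96485 / 0.872 = 1.820×10^5 C
I = Q / t = 1.820×10^5 / 2865.6 s = 63.5 A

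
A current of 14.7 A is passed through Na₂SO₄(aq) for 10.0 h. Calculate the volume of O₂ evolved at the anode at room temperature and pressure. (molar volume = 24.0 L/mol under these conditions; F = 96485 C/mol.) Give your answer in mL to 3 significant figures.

32900 mL

Q = 14.7 A × 36000 s = 5.292×10^5 C
Moles of electrons = 5.292×10^5 / 96485 = 5.485 mol
2H₂O → O₂ + 4H⁺ + 4e⁻, so n(O₂) = 5.485 / 4 = 1.371 mol
V = 1.371 × 24.0 = 32.90 L
= 32900 mL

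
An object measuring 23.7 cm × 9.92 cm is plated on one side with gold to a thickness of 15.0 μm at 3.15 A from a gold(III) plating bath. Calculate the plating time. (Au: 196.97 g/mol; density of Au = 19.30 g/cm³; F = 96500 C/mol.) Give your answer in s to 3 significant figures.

Plated area = 23.7 × 9.92 = 235.1 cm²
Volume = 235.1 × 15.0×10⁻⁴ cm = 0.3527 cm³
m(Au) = 0.3527 × 19.30 = 6.807 g
n(Au) = 6.807 / 196.97 = 0.03456 mol; n(e⁻) = 3 × 0.03456 = 0.1037 mol
Q = 0.1037 × 96500 = 10010 C
t = 10010 / 3.15 = 3178 s

3180 s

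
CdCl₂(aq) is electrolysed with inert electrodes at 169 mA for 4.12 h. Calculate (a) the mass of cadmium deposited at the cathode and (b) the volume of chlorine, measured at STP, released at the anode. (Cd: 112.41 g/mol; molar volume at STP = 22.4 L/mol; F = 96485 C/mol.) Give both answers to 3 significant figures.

1.46 g Cd; 0.291 L Cl₂

Q = 0.169 × 14832 = 2507 C; n(e⁻) = 2507 / 96485 = 0.02598 mol
Cathode: Cd²⁺ + 2e⁻ → Cd → n(Cd) = 0.02598/2 = 0.01299 mol → 1.46 g
Anode: 2Cl⁻ → Cl₂ + 2e⁻ → n(Cl₂) = 0.02598/2 = 0.01299 mol → 0.291 L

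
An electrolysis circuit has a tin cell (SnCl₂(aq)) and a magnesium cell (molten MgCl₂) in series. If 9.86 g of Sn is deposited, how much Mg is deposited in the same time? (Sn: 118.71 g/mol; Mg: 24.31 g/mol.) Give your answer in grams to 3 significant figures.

2.02 g

n(Sn) = 9.86 / 118.71 = 0.08306 mol
Sn²⁺ + 2e⁻ → Sn, so n(e⁻) = 2 × 0.08306 = 0.1661 mol
Since the cells are in series, n(e⁻) in the Mg cell is also 0.1661 mol.
Mg²⁺ + 2e⁻ → Mg, so n(Mg) = 0.1661 / 2 = 0.08305 mol
m(Mg) = 0.08305 × 24.31 = 2.02 g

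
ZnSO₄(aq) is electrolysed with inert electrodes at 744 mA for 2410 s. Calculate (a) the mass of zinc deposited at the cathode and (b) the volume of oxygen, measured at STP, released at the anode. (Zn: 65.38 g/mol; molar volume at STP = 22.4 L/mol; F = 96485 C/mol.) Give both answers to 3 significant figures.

0.607 g Zn; 0.104 L O₂

Q = 0.744 × 2410 = 1793 C; n(e⁻) = 1793 / 96485 = 0.01858 mol
Cathode: Zn²⁺ + 2e⁻ → Zn → n(Zn) = 0.01858/2 = 0.009290 mol → 0.607 g
Anode: 2H₂O → O₂ + 4H⁺ + 4e⁻ → n(O₂) = 0.01858/4 = 0.004645 mol → 0.104 L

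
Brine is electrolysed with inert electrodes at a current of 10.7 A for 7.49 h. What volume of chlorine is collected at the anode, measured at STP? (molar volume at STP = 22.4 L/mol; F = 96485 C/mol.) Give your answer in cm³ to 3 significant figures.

33500 cm³

Q = 10.7 A × 26964 s = 2.885×10^5 C
n(e⁻) = Q/F = 2.885×10^5/96485 = 2.990 mol
2Cl⁻ → Cl₂ + 2e⁻, so n(Cl₂) = 2.990 / 2 = 1.495 mol
V = 1.495 × 22.4 = 33.49 L
= 33500 cm³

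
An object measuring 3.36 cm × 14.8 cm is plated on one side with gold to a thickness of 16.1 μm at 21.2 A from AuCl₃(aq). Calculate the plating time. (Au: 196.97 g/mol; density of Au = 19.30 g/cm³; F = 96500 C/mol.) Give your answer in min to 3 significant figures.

Plated area = 3.36 × 14.8 = 49.73 cm²
Volume = 49.73 × 16.1×10⁻⁴ cm = 0.08007 cm³
m(Au) = 0.08007 × 19.30 = 1.545 g
n(Au) = 1.545 / 196.97 = 0.007844 mol; n(e⁻) = 3 × 0.007844 = 0.02353 mol
Q = 0.02353 × 96500 = 2271 C
t = 2271 / 21.2 = 107.1 s = 1.79 min

1.79 min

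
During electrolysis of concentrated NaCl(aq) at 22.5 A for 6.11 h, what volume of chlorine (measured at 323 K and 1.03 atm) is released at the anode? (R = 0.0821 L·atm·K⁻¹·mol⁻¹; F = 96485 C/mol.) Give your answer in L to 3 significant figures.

66.0 L

Q = It = 22.5 × 21996 = 4.949×10^5 C
Moles of electrons = 4.949×10^5 / 96485 = 5.129 mol
2Cl⁻ → Cl₂ + 2e⁻, so n(Cl₂) = 5.129 / 2 = 2.565 mol
V = nRT/P = 2.565 × 0.0821 × 323 / 1.03 = 66.04 L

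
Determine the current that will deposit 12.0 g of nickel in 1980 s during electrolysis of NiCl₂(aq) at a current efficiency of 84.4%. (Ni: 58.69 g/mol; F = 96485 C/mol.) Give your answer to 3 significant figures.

23.6 A

n(Ni) = 12.0 / 58.69 = 0.2045 mol
Ni²⁺ + 2e⁻ → Ni, so n(e⁻) = 2 × 0.2045 = 0.4090 mol
Q = 0.4090 × 96485 / 0.844 = 46760 C
I = Q / t = 46760 / 1980 s = 23.6 A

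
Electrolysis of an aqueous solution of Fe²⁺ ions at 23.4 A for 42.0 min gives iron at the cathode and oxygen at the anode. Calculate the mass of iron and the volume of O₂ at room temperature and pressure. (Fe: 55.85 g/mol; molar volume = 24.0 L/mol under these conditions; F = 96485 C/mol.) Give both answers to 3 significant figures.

17.1 g Fe; 3.67 L O₂

Q = 23.4 × 2520 = 58970 C; n(e⁻) = 58970 / 96485 = 0.6112 mol
Cathode: Fe²⁺ + 2e⁻ → Fe → n(Fe) = 0.6112/2 = 0.3056 mol → 17.1 g
Anode: 2H₂O → O₂ + 4H⁺ + 4e⁻ → n(O₂) = 0.6112/4 = 0.1528 mol → 3.67 L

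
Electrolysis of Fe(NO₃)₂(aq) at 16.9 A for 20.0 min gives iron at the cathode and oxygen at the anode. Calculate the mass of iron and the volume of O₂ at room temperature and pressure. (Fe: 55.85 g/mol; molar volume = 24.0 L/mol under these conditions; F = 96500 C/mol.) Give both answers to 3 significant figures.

5.87 g Fe; 1.26 L O₂

Q = 16.9 × 1200 = 20280 C; n(e⁻) = 20280 / 96500 = 0.2102 mol
Cathode: Fe²⁺ + 2e⁻ → Fe → n(Fe) = 0.2102/2 = 0.1051 mol → 5.87 g
Anode: 2H₂O → O₂ + 4H⁺ + 4e⁻ → n(O₂) = 0.2102/4 = 0.05255 mol → 1.26 L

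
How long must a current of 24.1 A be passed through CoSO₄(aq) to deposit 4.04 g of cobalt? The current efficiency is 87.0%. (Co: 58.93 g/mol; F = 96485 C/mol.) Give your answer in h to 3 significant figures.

n(Co) = 4.04 / 58.93 = 0.06856 mol
Co²⁺ + 2e⁻ → Co, so n(e⁻) = 2 × 0.06856 = 0.1371 mol
Q = 0.1371 × 96485 / 0.870 = 15200 C
t = Q / I = 15200 / 24.1 = 630.7 s = 0.175 h

0.175 h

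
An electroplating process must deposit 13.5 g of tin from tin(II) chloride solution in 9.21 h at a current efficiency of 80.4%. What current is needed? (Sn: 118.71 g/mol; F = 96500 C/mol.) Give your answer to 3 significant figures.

0.823 A

n(Sn) = 13.5 / 118.71 = 0.1137 mol
Sn²⁺ + 2e⁻ → Sn, so n(e⁻) = 2 × 0.1137 = 0.2274 mol
Q = 0.2274 × 96500 / 0.804 = 27290 C
I = Q / t = 27290 / 33156 s = 0.823 A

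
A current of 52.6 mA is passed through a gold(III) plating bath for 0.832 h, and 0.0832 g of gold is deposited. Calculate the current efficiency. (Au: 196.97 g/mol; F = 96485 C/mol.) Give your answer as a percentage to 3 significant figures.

Q = 0.0526 × 2995.2 = 157.5 C
n(e⁻) = 157.5 / 96485 = 0.001632 mol
Au³⁺ + 3e⁻ → Au, so theoretical n(Au) = 5.440×10^-4 mol → 0.1072 g
Efficiency = 0.0832 / 0.1072 = 0.7761 = 77.6%

77.6%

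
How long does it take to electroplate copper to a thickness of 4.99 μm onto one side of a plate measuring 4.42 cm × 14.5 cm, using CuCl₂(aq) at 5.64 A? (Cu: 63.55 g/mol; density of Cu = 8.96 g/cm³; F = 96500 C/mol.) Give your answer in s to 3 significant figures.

Plated area = 4.42 × 14.5 = 64.09 cm²
Volume = 64.09 × 4.99×10⁻⁴ cm = 0.03198 cm³
m(Cu) = 0.03198 × 8.96 = 0.2865 g
n(Cu) = 0.2865 / 63.55 = 0.004508 mol; n(e⁻) = 2 × 0.004508 = 0.009016 mol
Q = 0.009016 × 96500 = 870.0 C
t = 870.0 / 5.64 = 154.3 s

154 s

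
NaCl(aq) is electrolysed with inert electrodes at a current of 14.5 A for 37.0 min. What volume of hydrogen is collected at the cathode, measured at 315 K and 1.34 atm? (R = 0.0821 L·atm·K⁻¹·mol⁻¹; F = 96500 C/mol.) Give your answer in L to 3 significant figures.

Charge passed = 14.5 × 2220 = 32190 C
Moles of electrons = 32190 / 96500 = 0.3336 mol
2H⁺ + 2e⁻ → H₂, so n(H₂) = 0.3336 / 2 = 0.1668 mol
V = nRT/P = 0.1668 × 0.0821 × 315 / 1.34 = 3.219 L

3.22 L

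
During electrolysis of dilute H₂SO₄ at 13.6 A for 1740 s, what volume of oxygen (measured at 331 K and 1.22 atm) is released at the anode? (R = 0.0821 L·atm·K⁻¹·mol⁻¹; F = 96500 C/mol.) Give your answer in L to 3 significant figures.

1.37 L

Charge passed = 13.6 × 1740 = 23660 C
n(e⁻) = 23660 / 96500 = 0.2452 mol
2H₂O → O₂ + 4H⁺ + 4e⁻, so n(O₂) = 0.2452 / 4 = 0.06130 mol
V = nRT/P = 0.06130 × 0.0821 × 331 / 1.22 = 1.365 L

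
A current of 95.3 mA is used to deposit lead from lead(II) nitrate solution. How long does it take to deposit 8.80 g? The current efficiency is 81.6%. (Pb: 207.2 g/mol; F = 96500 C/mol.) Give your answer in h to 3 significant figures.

n(Pb) = 8.80 / 207.2 = 0.04247 mol
Pb²⁺ + 2e⁻ → Pb, so n(e⁻) = 2 × 0.04247 = 0.08494 mol
Q = 0.08494 × 96500 / 0.816 = 10040 C
t = Q / I = 10040 / 0.0953 = 1.054×10^5 s = 29.3 h

29.3 h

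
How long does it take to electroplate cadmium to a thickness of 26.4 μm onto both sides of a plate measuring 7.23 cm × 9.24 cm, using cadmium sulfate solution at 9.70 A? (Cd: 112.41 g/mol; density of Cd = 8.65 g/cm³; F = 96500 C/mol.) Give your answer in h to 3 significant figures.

Plated area = 2 × 7.23 × 9.24 = 133.6 cm²
Volume = 133.6 × 26.4×10⁻⁴ cm = 0.3527 cm³
m(Cd) = 0.3527 × 8.65 = 3.051 g
n(Cd) = 3.051 / 112.41 = 0.02714 mol; n(e⁻) = 2 × 0.02714 = 0.05428 mol
Q = 0.05428 × 96500 = 5238 C
t = 5238 / 9.70 = 540.0 s = 0.150 h

0.150 h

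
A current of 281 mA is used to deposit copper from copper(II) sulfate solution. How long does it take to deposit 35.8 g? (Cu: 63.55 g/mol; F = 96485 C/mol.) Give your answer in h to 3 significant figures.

n(Cu) = 35.8 / 63.55 = 0.5633 mol
Cu²⁺ + 2e⁻ → Cu, so n(e⁻) = 2 × 0.5633 = 1.127 mol
Q = 1.127 × 96485 = 1.087×10^5 C
t = Q / I = 1.087×10^5 / 0.281 = 3.868×10^5 s = 107 h

107 h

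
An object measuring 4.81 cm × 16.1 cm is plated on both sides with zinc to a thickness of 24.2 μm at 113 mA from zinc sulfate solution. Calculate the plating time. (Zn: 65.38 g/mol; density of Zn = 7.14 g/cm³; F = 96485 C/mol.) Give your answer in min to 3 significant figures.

Plated area = 2 × 4.81 × 16.1 = 154.9 cm²
Volume = 154.9 × 24.2×10⁻⁴ cm = 0.3749 cm³
m(Zn) = 0.3749 × 7.14 = 2.677 g
n(Zn) = 2.677 / 65.38 = 0.04095 mol; n(e⁻) = 2 × 0.04095 = 0.08190 mol
Q = 0.08190 × 96485 = 7902 C
t = 7902 / 0.113 = 69930 s = 1170 min

1170 min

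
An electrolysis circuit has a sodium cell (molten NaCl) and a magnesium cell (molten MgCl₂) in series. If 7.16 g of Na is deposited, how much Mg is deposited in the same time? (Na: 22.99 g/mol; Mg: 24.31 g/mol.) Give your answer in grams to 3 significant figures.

n(Na) = 7.16 / 22.99 = 0.3114 mol
Na⁺ + e⁻ → Na, so n(e⁻) = 0.3114 mol
Same current for the same time ⇒ same n(e⁻) = 0.3114 mol in both cells.
Mg²⁺ + 2e⁻ → Mg, so n(Mg) = 0.3114 / 2 = 0.1557 mol
m(Mg) = 0.1557 × 24.31 = 3.79 g

3.79 g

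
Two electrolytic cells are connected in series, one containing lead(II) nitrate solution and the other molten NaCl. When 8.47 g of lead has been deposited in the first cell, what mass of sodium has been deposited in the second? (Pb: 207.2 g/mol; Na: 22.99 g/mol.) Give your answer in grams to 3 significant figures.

1.88 g

n(Pb) = 8.47 / 207.2 = 0.04088 mol
Pb²⁺ + 2e⁻ → Pb, so n(e⁻) = 2 × 0.04088 = 0.08176 mol
The cells are in series, so the same charge (and hence the same n(e⁻) = 0.08176 mol) passes through both.
Na⁺ + e⁻ → Na, so n(Na) = 0.08176 mol
m(Na) = 0.08176 × 22.99 = 1.88 g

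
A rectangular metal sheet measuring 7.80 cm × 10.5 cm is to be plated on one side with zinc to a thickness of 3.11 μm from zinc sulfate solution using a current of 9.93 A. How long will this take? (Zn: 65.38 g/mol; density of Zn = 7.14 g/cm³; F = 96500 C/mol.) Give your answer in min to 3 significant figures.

Plated area = 7.80 × 10.5 = 81.90 cm²
Volume = 81.90 × 3.11×10⁻⁴ cm = 0.02547 cm³
m(Zn) = 0.02547 × 7.14 = 0.1819 g
n(Zn) = 0.1819 / 65.38 = 0.002782 mol; n(e⁻) = 2 × 0.002782 = 0.005564 mol
Q = 0.005564 × 96500 = 536.9 C
t = 536.9 / 9.93 = 54.07 s = 0.901 min

0.901 min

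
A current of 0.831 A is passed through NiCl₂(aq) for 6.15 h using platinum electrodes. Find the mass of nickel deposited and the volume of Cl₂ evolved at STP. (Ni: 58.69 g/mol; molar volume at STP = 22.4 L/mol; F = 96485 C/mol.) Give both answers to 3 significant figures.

5.60 g Ni; 2.14 L Cl₂

Q = 0.831 × 22140 = 18400 C; n(e⁻) = 18400 / 96485 = 0.1907 mol
Cathode: Ni²⁺ + 2e⁻ → Ni → n(Ni) = 0.1907/2 = 0.09535 mol → 5.60 g
Anode: 2Cl⁻ → Cl₂ + 2e⁻ → n(Cl₂) = 0.1907/2 = 0.09535 mol → 2.14 L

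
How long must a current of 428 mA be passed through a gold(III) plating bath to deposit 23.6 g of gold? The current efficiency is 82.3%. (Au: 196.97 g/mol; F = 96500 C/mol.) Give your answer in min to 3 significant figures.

1640 min

n(Au) = 23.6 / 196.97 = 0.1198 mol
Au³⁺ + 3e⁻ → Au, so n(e⁻) = 3 × 0.1198 = 0.3594 mol
Q = 0.3594 × 96500 / 0.823 = 42140 C
t = Q / I = 42140 / 0.428 = 98460 s = 1640 min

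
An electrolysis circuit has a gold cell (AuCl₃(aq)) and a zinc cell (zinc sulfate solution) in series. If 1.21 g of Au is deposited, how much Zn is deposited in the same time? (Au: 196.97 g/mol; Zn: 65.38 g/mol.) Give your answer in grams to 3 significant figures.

0.602 g

n(Au) = 1.21 / 196.97 = 0.006143 mol
Au³⁺ + 3e⁻ → Au, so n(e⁻) = 3 × 0.006143 = 0.01843 mol
In series, the same 0.01843 mol of electrons flows through the second cell.
Zn²⁺ + 2e⁻ → Zn, so n(Zn) = 0.01843 / 2 = 0.009215 mol
m(Zn) = 0.009215 × 65.38 = 0.602 g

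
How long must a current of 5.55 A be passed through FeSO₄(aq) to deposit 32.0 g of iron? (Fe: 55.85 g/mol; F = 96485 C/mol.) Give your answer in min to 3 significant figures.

n(Fe) = 32.0 / 55.85 = 0.5730 mol
Fe²⁺ + 2e⁻ → Fe, so n(e⁻) = 2 × 0.5730 = 1.146 mol
Q = 1.146 × 96485 = 1.106×10^5 C
t = Q / I = 1.106×10^5 / 5.55 = 19930 s = 332 min

332 min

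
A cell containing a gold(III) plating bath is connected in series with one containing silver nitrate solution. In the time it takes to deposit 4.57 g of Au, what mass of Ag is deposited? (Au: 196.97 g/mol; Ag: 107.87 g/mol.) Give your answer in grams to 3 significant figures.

n(Au) = 4.57 / 196.97 = 0.02320 mol
Au³⁺ + 3e⁻ → Au, so n(e⁻) = 3 × 0.02320 = 0.06960 mol
Since the cells are in series, n(e⁻) in the Ag cell is also 0.06960 mol.
Ag⁺ + e⁻ → Ag, so n(Ag) = 0.06960 mol
m(Ag) = 0.06960 × 107.87 = 7.51 g

7.51 g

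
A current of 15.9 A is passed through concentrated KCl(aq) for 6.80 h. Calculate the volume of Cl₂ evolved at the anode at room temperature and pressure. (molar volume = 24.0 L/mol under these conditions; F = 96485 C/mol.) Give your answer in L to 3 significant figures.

48.4 L

Q = It = 15.9 × 24480 = 3.892×10^5 C
Moles of electrons = 3.892×10^5 / 96485 = 4.034 mol
2Cl⁻ → Cl₂ + 2e⁻, so n(Cl₂) = 4.034 / 2 = 2.017 mol
V = 2.017 × 24.0 = 48.41 L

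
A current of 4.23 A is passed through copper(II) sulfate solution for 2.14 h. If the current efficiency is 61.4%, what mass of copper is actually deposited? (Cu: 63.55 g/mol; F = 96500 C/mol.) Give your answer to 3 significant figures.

Q = 4.23 × 7704 = 32590 C
n(e⁻) = 32590 / 96500 = 0.3377 mol
Cu²⁺ + 2e⁻ → Cu, so theoretical m(Cu) = 0.1689 × 63.55 = 10.73 g
Actual mass = 61.4% × 10.73 = 6.59 g

6.59 g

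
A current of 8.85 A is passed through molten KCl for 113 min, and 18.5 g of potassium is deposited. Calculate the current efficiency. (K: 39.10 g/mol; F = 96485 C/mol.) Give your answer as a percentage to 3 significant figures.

76.1%

Q = 8.85 × 6780 = 60000 C
n(e⁻) = 60000 / 96485 = 0.6219 mol
K⁺ + e⁻ → K, so theoretical n(K) = 0.6219 mol → 24.32 g
Efficiency = 18.5 / 24.32 = 0.7607 = 76.1%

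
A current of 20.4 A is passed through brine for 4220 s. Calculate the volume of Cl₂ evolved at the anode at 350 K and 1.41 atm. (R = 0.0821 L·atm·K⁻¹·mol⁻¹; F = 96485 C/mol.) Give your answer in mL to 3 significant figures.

9090 mL

Q = 20.4 A × 4220 s = 86090 C
Moles of electrons = 86090 / 96485 = 0.8923 mol
2Cl⁻ → Cl₂ + 2e⁻, so n(Cl₂) = 0.8923 / 2 = 0.4462 mol
V = nRT/P = 0.4462 × 0.0821 × 350 / 1.41 = 9.093 L
= 9090 mL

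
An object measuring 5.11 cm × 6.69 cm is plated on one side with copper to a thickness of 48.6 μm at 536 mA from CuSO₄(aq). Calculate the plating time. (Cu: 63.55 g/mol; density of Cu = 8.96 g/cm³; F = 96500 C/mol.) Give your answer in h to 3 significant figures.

2.34 h

Plated area = 5.11 × 6.69 = 34.19 cm²
Volume = 34.19 × 48.6×10⁻⁴ cm = 0.1662 cm³
m(Cu) = 0.1662 × 8.96 = 1.489 g
n(Cu) = 1.489 / 63.55 = 0.02343 mol; n(e⁻) = 2 × 0.02343 = 0.04686 mol
Q = 0.04686 × 96500 = 4522 C
t = 4522 / 0.536 = 8437 s = 2.34 h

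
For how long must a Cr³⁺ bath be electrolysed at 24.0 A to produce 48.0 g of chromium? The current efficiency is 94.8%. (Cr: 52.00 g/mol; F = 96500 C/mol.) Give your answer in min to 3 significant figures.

n(Cr) = 48.0 / 52.00 = 0.9231 mol
Cr³⁺ + 3e⁻ → Cr, so n(e⁻) = 3 × 0.9231 = 2.769 mol
Q = 2.769 × 96500 / 0.948 = 2.819×10^5 C
t = Q / I = 2.819×10^5 / 24.0 = 11750 s = 196 min

196 min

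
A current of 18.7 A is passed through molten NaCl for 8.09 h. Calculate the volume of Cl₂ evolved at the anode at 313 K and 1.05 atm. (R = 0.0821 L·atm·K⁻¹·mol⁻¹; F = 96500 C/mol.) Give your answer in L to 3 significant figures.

Q = It = 18.7 × 29124 = 5.446×10^5 C
n(e⁻) = 5.446×10^5 / 96500 = 5.644 mol
2Cl⁻ → Cl₂ + 2e⁻, so n(Cl₂) = 5.644 / 2 = 2.822 mol
V = nRT/P = 2.822 × 0.0821 × 313 / 1.05 = 69.06 L

69.1 L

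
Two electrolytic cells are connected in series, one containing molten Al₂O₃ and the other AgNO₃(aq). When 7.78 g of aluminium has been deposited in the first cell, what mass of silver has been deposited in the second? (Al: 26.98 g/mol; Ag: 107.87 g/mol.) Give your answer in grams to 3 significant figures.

n(Al) = 7.78 / 26.98 = 0.2884 mol
Al³⁺ + 3e⁻ → Al, so n(e⁻) = 3 × 0.2884 = 0.8652 mol
In series, the same 0.8652 mol of electrons flows through the second cell.
Ag⁺ + e⁻ → Ag, so n(Ag) = 0.8652 mol
m(Ag) = 0.8652 × 107.87 = 93.3 g

93.3 g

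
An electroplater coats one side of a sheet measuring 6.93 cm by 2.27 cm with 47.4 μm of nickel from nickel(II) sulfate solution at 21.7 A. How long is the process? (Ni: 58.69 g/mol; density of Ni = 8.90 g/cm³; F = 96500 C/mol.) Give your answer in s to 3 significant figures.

101 s

Plated area = 6.93 × 2.27 = 15.73 cm²
Volume = 15.73 × 47.4×10⁻⁴ cm = 0.07456 cm³
m(Ni) = 0.07456 × 8.90 = 0.6636 g
n(Ni) = 0.6636 / 58.69 = 0.01131 mol; n(e⁻) = 2 × 0.01131 = 0.02262 mol
Q = 0.02262 × 96500 = 2183 C
t = 2183 / 21.7 = 100.6 s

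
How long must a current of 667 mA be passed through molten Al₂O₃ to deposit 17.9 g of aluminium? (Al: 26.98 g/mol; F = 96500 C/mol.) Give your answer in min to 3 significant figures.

n(Al) = 17.9 / 26.98 = 0.6635 mol
Al³⁺ + 3e⁻ → Al, so n(e⁻) = 3 × 0.6635 = 1.991 mol
Q = 1.991 × 96500 = 1.921×10^5 C
t = Q / I = 1.921×10^5 / 0.667 = 2.880×10^5 s = 4800 min

4800 min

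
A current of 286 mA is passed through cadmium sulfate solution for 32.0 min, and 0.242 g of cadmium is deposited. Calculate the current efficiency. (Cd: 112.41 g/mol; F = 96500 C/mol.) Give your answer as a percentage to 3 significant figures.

Q = 0.286 × 1920 = 549.1 C
n(e⁻) = 549.1 / 96500 = 0.005690 mol
Cd²⁺ + 2e⁻ → Cd, so theoretical n(Cd) = 0.002845 mol → 0.3198 g
Efficiency = 0.242 / 0.3198 = 0.7567 = 75.7%

75.7%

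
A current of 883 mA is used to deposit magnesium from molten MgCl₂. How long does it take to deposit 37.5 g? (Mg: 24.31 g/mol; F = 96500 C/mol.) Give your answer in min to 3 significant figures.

5620 min

n(Mg) = 37.5 / 24.31 = 1.543 mol
Mg²⁺ + 2e⁻ → Mg, so n(e⁻) = 2 × 1.543 = 3.086 mol
Q = 3.086 × 96500 = 2.978×10^5 C
t = Q / I = 2.978×10^5 / 0.883 = 3.373×10^5 s = 5620 min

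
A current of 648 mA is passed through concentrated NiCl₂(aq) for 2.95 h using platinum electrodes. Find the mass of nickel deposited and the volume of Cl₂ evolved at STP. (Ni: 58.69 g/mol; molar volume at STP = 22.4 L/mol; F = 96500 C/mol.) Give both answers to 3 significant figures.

Q = 0.648 × 10620 = 6882 C; n(e⁻) = 6882 / 96500 = 0.07132 mol
Cathode: Ni²⁺ + 2e⁻ → Ni → n(Ni) = 0.07132/2 = 0.03566 mol → 2.09 g
Anode: 2Cl⁻ → Cl₂ + 2e⁻ → n(Cl₂) = 0.07132/2 = 0.03566 mol → 0.799 L

2.09 g Ni; 0.799 L Cl₂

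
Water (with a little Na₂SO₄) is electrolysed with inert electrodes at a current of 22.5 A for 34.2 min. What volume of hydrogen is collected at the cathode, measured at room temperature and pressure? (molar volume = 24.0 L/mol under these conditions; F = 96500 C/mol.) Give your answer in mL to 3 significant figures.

Q = 22.5 A × 2052 s = 46170 C
Moles of electrons = 46170 / 96500 = 0.4784 mol
2H⁺ + 2e⁻ → H₂, so n(H₂) = 0.4784 / 2 = 0.2392 mol
V = 0.2392 × 24.0 = 5.741 L
= 5740 mL

5740 mL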